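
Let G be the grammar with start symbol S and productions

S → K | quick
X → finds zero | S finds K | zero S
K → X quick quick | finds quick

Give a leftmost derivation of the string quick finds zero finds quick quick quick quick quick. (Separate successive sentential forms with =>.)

S => K => X quick quick => S finds K quick quick => quick finds K quick quick => quick finds X quick quick quick quick => quick finds zero S quick quick quick quick => quick finds zero K quick quick quick quick => quick finds zero finds quick quick quick quick quick

S => K   [S → K]
K => X quick quick   [K → X quick quick]
X quick quick => S finds K quick quick   [X → S finds K]
S finds K quick quick => quick finds K quick quick   [S → quick]
quick finds K quick quick => quick finds X quick quick quick quick   [K → X quick quick]
quick finds X quick quick quick quick => quick finds zero S quick quick quick quick   [X → zero S]
quick finds zero S quick quick quick quick => quick finds zero K quick quick quick quick   [S → K]
quick finds zero K quick quick quick quick => quick finds zero finds quick quick quick quick quick   [K → finds quick]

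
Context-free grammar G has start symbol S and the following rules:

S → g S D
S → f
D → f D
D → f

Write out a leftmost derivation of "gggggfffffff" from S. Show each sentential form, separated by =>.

S => gSD => ggSDD => gggSDDD => ggggSDDDD => gggggSDDDDD => gggggfDDDDD => gggggffDDDDD => gggggfffDDDD => gggggffffDDD => gggggfffffDD => gggggffffffD => gggggfffffff

S => gSD   [S → g S D]
gSD => ggSDD   [S → g S D]
ggSDD => gggSDDD   [S → g S D]
gggSDDD => ggggSDDDD   [S → g S D]
ggggSDDDD => gggggSDDDDD   [S → g S D]
gggggSDDDDD => gggggfDDDDD   [S → f]
gggggfDDDDD => gggggffDDDDD   [D → f D]
gggggffDDDDD => gggggfffDDDD   [D → f]
gggggfffDDDD => gggggffffDDD   [D → f]
gggggffffDDD => gggggfffffDD   [D → f]
gggggfffffDD => gggggffffffD   [D → f]
gggggffffffD => gggggfffffff   [D → f]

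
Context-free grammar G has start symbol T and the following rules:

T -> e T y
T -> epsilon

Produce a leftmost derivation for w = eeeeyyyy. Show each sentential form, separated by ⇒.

T ⇒ eTy ⇒ eeTyy ⇒ eeeTyyy ⇒ eeeeTyyyy ⇒ eeeeyyyy

T ⇒ eTy   [T -> e T y]
eTy ⇒ eeTyy   [T -> e T y]
eeTyy ⇒ eeeTyyy   [T -> e T y]
eeeTyyy ⇒ eeeeTyyyy   [T -> e T y]
eeeeTyyyy ⇒ eeeeyyyy   [T -> epsilon]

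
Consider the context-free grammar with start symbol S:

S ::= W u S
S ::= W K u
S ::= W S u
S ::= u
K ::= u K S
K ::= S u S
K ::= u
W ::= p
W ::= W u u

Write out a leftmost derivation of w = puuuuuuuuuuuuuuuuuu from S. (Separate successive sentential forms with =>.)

S => WKu => WuuKu => WuuuuKu => WuuuuuuKu => WuuuuuuuuKu => WuuuuuuuuuuKu => WuuuuuuuuuuuuKu => WuuuuuuuuuuuuuuKu => WuuuuuuuuuuuuuuuuKu => puuuuuuuuuuuuuuuuKu => puuuuuuuuuuuuuuuuuu

S => WKu   [S ::= W K u]
WKu => WuuKu   [W ::= W u u]
WuuKu => WuuuuKu   [W ::= W u u]
WuuuuKu => WuuuuuuKu   [W ::= W u u]
WuuuuuuKu => WuuuuuuuuKu   [W ::= W u u]
WuuuuuuuuKu => WuuuuuuuuuuKu   [W ::= W u u]
WuuuuuuuuuuKu => WuuuuuuuuuuuuKu   [W ::= W u u]
WuuuuuuuuuuuuKu => WuuuuuuuuuuuuuuKu   [W ::= W u u]
WuuuuuuuuuuuuuuKu => WuuuuuuuuuuuuuuuuKu   [W ::= W u u]
WuuuuuuuuuuuuuuuuKu => puuuuuuuuuuuuuuuuKu   [W ::= p]
puuuuuuuuuuuuuuuuKu => puuuuuuuuuuuuuuuuuu   [K ::= u]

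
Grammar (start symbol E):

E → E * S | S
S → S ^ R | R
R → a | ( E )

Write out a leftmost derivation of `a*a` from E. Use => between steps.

E => E*S   [E → E * S]
E*S => S*S   [E → S]
S*S => R*S   [S → R]
R*S => a*S   [R → a]
a*S => a*R   [S → R]
a*R => a*a   [R → a]

E=>E*S=>S*S=>R*S=>a*S=>a*R=>a*a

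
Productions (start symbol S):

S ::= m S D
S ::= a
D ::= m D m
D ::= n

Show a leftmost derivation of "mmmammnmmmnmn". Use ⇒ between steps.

S ⇒ mSD ⇒ mmSDD ⇒ mmmSDDD ⇒ mmmaDDD ⇒ mmmamDmDD ⇒ mmmammDmmDD ⇒ mmmammnmmDD ⇒ mmmammnmmmDmD ⇒ mmmammnmmmnmD ⇒ mmmammnmmmnmn

S ⇒ mSD   [S ::= m S D]
mSD ⇒ mmSDD   [S ::= m S D]
mmSDD ⇒ mmmSDDD   [S ::= m S D]
mmmSDDD ⇒ mmmaDDD   [S ::= a]
mmmaDDD ⇒ mmmamDmDD   [D ::= m D m]
mmmamDmDD ⇒ mmmammDmmDD   [D ::= m D m]
mmmammDmmDD ⇒ mmmammnmmDD   [D ::= n]
mmmammnmmDD ⇒ mmmammnmmmDmD   [D ::= m D m]
mmmammnmmmDmD ⇒ mmmammnmmmnmD   [D ::= n]
mmmammnmmmnmD ⇒ mmmammnmmmnmn   [D ::= n]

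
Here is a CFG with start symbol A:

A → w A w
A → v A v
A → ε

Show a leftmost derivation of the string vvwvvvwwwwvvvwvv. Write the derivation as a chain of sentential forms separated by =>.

A=>vAv=>vvAvv=>vvwAwvv=>vvwvAvwvv=>vvwvvAvvwvv=>vvwvvvAvvvwvv=>vvwvvvwAwvvvwvv=>vvwvvvwwAwwvvvwvv=>vvwvvvwwwwvvvwvv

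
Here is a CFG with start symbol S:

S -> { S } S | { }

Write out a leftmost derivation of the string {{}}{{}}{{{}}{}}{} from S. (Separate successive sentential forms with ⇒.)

S ⇒ {S}S ⇒ {{}}S ⇒ {{}}{S}S ⇒ {{}}{{}}S ⇒ {{}}{{}}{S}S ⇒ {{}}{{}}{{S}S}S ⇒ {{}}{{}}{{{}}S}S ⇒ {{}}{{}}{{{}}{}}S ⇒ {{}}{{}}{{{}}{}}{}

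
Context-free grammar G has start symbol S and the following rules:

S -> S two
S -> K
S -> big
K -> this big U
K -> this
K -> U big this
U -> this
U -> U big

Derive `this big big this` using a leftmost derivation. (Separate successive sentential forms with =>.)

S => K   [S -> K]
K => U big this   [K -> U big this]
U big this => U big big this   [U -> U big]
U big big this => this big big this   [U -> this]

S => K => U big this => U big big this => this big big this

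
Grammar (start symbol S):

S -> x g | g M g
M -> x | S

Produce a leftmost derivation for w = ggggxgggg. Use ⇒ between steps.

S⇒gMg⇒gSg⇒ggMgg⇒ggSgg⇒gggMggg⇒gggSggg⇒ggggMgggg⇒ggggxgggg

S ⇒ gMg   [S -> g M g]
gMg ⇒ gSg   [M -> S]
gSg ⇒ ggMgg   [S -> g M g]
ggMgg ⇒ ggSgg   [M -> S]
ggSgg ⇒ gggMggg   [S -> g M g]
gggMggg ⇒ gggSggg   [M -> S]
gggSggg ⇒ ggggMgggg   [S -> g M g]
ggggMgggg ⇒ ggggxgggg   [M -> x]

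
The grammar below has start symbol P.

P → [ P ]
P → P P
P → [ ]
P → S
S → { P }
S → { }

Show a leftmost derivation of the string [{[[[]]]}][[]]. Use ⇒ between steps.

P ⇒ PP ⇒ [P]P ⇒ [S]P ⇒ [{P}]P ⇒ [{[P]}]P ⇒ [{[[P]]}]P ⇒ [{[[[]]]}]P ⇒ [{[[[]]]}][P] ⇒ [{[[[]]]}][[]]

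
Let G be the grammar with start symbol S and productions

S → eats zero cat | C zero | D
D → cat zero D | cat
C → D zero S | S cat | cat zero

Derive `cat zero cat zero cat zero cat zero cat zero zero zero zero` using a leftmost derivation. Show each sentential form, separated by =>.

S => C zero   [S → C zero]
C zero => D zero S zero   [C → D zero S]
D zero S zero => cat zero D zero S zero   [D → cat zero D]
cat zero D zero S zero => cat zero cat zero D zero S zero   [D → cat zero D]
cat zero cat zero D zero S zero => cat zero cat zero cat zero S zero   [D → cat]
cat zero cat zero cat zero S zero => cat zero cat zero cat zero C zero zero   [S → C zero]
cat zero cat zero cat zero C zero zero => cat zero cat zero cat zero D zero S zero zero   [C → D zero S]
cat zero cat zero cat zero D zero S zero zero => cat zero cat zero cat zero cat zero S zero zero   [D → cat]
cat zero cat zero cat zero cat zero S zero zero => cat zero cat zero cat zero cat zero C zero zero zero   [S → C zero]
cat zero cat zero cat zero cat zero C zero zero zero => cat zero cat zero cat zero cat zero cat zero zero zero zero   [C → cat zero]

S => C zero => D zero S zero => cat zero D zero S zero => cat zero cat zero D zero S zero => cat zero cat zero cat zero S zero => cat zero cat zero cat zero C zero zero => cat zero cat zero cat zero D zero S zero zero => cat zero cat zero cat zero cat zero S zero zero => cat zero cat zero cat zero cat zero C zero zero zero => cat zero cat zero cat zero cat zero cat zero zero zero zero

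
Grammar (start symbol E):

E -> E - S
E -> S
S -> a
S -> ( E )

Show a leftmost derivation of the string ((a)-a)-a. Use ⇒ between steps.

E⇒E-S⇒S-S⇒(E)-S⇒(E-S)-S⇒(S-S)-S⇒((E)-S)-S⇒((S)-S)-S⇒((a)-S)-S⇒((a)-a)-S⇒((a)-a)-a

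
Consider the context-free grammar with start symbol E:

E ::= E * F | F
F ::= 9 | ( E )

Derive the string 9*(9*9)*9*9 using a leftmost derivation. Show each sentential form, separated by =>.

E => E*F   [E ::= E * F]
E*F => E*F*F   [E ::= E * F]
E*F*F => E*F*F*F   [E ::= E * F]
E*F*F*F => F*F*F*F   [E ::= F]
F*F*F*F => 9*F*F*F   [F ::= 9]
9*F*F*F => 9*(E)*F*F   [F ::= ( E )]
9*(E)*F*F => 9*(E*F)*F*F   [E ::= E * F]
9*(E*F)*F*F => 9*(F*F)*F*F   [E ::= F]
9*(F*F)*F*F => 9*(9*F)*F*F   [F ::= 9]
9*(9*F)*F*F => 9*(9*9)*F*F   [F ::= 9]
9*(9*9)*F*F => 9*(9*9)*9*F   [F ::= 9]
9*(9*9)*9*F => 9*(9*9)*9*9   [F ::= 9]

E => E*F => E*F*F => E*F*F*F => F*F*F*F => 9*F*F*F => 9*(E)*F*F => 9*(E*F)*F*F => 9*(F*F)*F*F => 9*(9*F)*F*F => 9*(9*9)*F*F => 9*(9*9)*9*F => 9*(9*9)*9*9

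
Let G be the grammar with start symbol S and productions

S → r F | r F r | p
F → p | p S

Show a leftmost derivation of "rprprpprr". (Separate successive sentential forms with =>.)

S=>rF=>rpS=>rprFr=>rprpSr=>rprprFrr=>rprprpSrr=>rprprpprr

S => rF   [S → r F]
rF => rpS   [F → p S]
rpS => rprFr   [S → r F r]
rprFr => rprpSr   [F → p S]
rprpSr => rprprFrr   [S → r F r]
rprprFrr => rprprpSrr   [F → p S]
rprprpSrr => rprprpprr   [S → p]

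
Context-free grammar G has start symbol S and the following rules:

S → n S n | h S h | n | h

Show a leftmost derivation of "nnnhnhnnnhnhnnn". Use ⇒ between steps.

S ⇒ nSn   [S → n S n]
nSn ⇒ nnSnn   [S → n S n]
nnSnn ⇒ nnnSnnn   [S → n S n]
nnnSnnn ⇒ nnnhShnnn   [S → h S h]
nnnhShnnn ⇒ nnnhnSnhnnn   [S → n S n]
nnnhnSnhnnn ⇒ nnnhnhShnhnnn   [S → h S h]
nnnhnhShnhnnn ⇒ nnnhnhnSnhnhnnn   [S → n S n]
nnnhnhnSnhnhnnn ⇒ nnnhnhnnnhnhnnn   [S → n]

S ⇒ nSn ⇒ nnSnn ⇒ nnnSnnn ⇒ nnnhShnnn ⇒ nnnhnSnhnnn ⇒ nnnhnhShnhnnn ⇒ nnnhnhnSnhnhnnn ⇒ nnnhnhnnnhnhnnn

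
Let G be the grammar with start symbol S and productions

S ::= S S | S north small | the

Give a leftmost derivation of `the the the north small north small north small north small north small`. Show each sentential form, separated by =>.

S => S north small => S north small north small => S S north small north small => the S north small north small => the S north small north small north small => the S north small north small north small north small => the S S north small north small north small north small => the the S north small north small north small north small => the the S north small north small north small north small north small => the the the north small north small north small north small north small

S => S north small   [S ::= S north small]
S north small => S north small north small   [S ::= S north small]
S north small north small => S S north small north small   [S ::= S S]
S S north small north small => the S north small north small   [S ::= the]
the S north small north small => the S north small north small north small   [S ::= S north small]
the S north small north small north small => the S north small north small north small north small   [S ::= S north small]
the S north small north small north small north small => the S S north small north small north small north small   [S ::= S S]
the S S north small north small north small north small => the the S north small north small north small north small   [S ::= the]
the the S north small north small north small north small => the the S north small north small north small north small north small   [S ::= S north small]
the the S north small north small north small north small north small => the the the north small north small north small north small north small   [S ::= the]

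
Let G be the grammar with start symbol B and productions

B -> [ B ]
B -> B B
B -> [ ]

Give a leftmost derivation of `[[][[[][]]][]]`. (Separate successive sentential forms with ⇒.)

B ⇒ [B] ⇒ [BB] ⇒ [BBB] ⇒ [[]BB] ⇒ [[][B]B] ⇒ [[][[B]]B] ⇒ [[][[BB]]B] ⇒ [[][[[]B]]B] ⇒ [[][[[][]]]B] ⇒ [[][[[][]]][]]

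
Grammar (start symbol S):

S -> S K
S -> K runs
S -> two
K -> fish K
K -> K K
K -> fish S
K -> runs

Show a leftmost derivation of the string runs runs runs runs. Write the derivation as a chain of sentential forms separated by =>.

S => S K => S K K => K runs K K => runs runs K K => runs runs runs K => runs runs runs runs

S => S K   [S -> S K]
S K => S K K   [S -> S K]
S K K => K runs K K   [S -> K runs]
K runs K K => runs runs K K   [K -> runs]
runs runs K K => runs runs runs K   [K -> runs]
runs runs runs K => runs runs runs runs   [K -> runs]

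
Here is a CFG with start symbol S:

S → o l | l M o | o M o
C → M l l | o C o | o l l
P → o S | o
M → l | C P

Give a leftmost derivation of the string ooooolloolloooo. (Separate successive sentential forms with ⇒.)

S ⇒ oMo ⇒ oCPo ⇒ ooCoPo ⇒ oooCooPo ⇒ oooMllooPo ⇒ oooCPllooPo ⇒ ooooCoPllooPo ⇒ ooooolloPllooPo ⇒ ooooolloollooPo ⇒ ooooolloolloooo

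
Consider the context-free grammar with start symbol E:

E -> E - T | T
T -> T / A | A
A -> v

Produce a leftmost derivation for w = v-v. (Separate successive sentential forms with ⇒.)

E⇒E-T⇒T-T⇒A-T⇒v-T⇒v-A⇒v-v

E ⇒ E-T   [E -> E - T]
E-T ⇒ T-T   [E -> T]
T-T ⇒ A-T   [T -> A]
A-T ⇒ v-T   [A -> v]
v-T ⇒ v-A   [T -> A]
v-A ⇒ v-v   [A -> v]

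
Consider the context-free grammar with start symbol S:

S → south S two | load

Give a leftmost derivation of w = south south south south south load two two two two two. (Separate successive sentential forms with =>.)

S => south S two => south south S two two => south south south S two two two => south south south south S two two two two => south south south south south S two two two two two => south south south south south load two two two two two

S => south S two   [S → south S two]
south S two => south south S two two   [S → south S two]
south south S two two => south south south S two two two   [S → south S two]
south south south S two two two => south south south south S two two two two   [S → south S two]
south south south south S two two two two => south south south south south S two two two two two   [S → south S two]
south south south south south S two two two two two => south south south south south load two two two two two   [S → load]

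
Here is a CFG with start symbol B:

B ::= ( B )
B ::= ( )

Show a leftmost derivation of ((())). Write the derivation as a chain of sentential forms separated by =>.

B=>(B)=>((B))=>((()))

B => (B)   [B ::= ( B )]
(B) => ((B))   [B ::= ( B )]
((B)) => ((()))   [B ::= ( )]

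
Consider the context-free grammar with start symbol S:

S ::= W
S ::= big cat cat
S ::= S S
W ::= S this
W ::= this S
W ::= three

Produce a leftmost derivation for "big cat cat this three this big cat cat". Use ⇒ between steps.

S ⇒ S S ⇒ big cat cat S ⇒ big cat cat W ⇒ big cat cat this S ⇒ big cat cat this S S ⇒ big cat cat this W S ⇒ big cat cat this three S ⇒ big cat cat this three W ⇒ big cat cat this three this S ⇒ big cat cat this three this big cat cat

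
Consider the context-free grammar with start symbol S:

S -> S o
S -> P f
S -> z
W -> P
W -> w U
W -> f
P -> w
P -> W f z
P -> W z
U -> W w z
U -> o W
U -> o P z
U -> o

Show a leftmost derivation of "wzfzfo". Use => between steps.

S => So   [S -> S o]
So => Pfo   [S -> P f]
Pfo => Wfzfo   [P -> W f z]
Wfzfo => Pfzfo   [W -> P]
Pfzfo => Wzfzfo   [P -> W z]
Wzfzfo => Pzfzfo   [W -> P]
Pzfzfo => wzfzfo   [P -> w]

S=>So=>Pfo=>Wfzfo=>Pfzfo=>Wzfzfo=>Pzfzfo=>wzfzfo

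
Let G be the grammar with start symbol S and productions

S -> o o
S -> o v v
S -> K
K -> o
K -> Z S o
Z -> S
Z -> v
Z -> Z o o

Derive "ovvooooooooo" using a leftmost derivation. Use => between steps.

S => K => ZSo => SSo => KSo => ZSoSo => SSoSo => ovvSoSo => ovvKoSo => ovvZSooSo => ovvSSooSo => ovvooSooSo => ovvooooooSo => ovvooooooooo

S => K   [S -> K]
K => ZSo   [K -> Z S o]
ZSo => SSo   [Z -> S]
SSo => KSo   [S -> K]
KSo => ZSoSo   [K -> Z S o]
ZSoSo => SSoSo   [Z -> S]
SSoSo => ovvSoSo   [S -> o v v]
ovvSoSo => ovvKoSo   [S -> K]
ovvKoSo => ovvZSooSo   [K -> Z S o]
ovvZSooSo => ovvSSooSo   [Z -> S]
ovvSSooSo => ovvooSooSo   [S -> o o]
ovvooSooSo => ovvooooooSo   [S -> o o]
ovvooooooSo => ovvooooooooo   [S -> o o]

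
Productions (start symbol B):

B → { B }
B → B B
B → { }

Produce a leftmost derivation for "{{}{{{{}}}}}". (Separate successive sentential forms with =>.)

B => {B}   [B → { B }]
{B} => {BB}   [B → B B]
{BB} => {{}B}   [B → { }]
{{}B} => {{}{B}}   [B → { B }]
{{}{B}} => {{}{{B}}}   [B → { B }]
{{}{{B}}} => {{}{{{B}}}}   [B → { B }]
{{}{{{B}}}} => {{}{{{{}}}}}   [B → { }]

B => {B} => {BB} => {{}B} => {{}{B}} => {{}{{B}}} => {{}{{{B}}}} => {{}{{{{}}}}}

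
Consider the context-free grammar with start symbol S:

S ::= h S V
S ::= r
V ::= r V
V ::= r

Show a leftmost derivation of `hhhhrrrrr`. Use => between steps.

S => hSV   [S ::= h S V]
hSV => hhSVV   [S ::= h S V]
hhSVV => hhhSVVV   [S ::= h S V]
hhhSVVV => hhhhSVVVV   [S ::= h S V]
hhhhSVVVV => hhhhrVVVV   [S ::= r]
hhhhrVVVV => hhhhrrVVV   [V ::= r]
hhhhrrVVV => hhhhrrrVV   [V ::= r]
hhhhrrrVV => hhhhrrrrV   [V ::= r]
hhhhrrrrV => hhhhrrrrr   [V ::= r]

S => hSV => hhSVV => hhhSVVV => hhhhSVVVV => hhhhrVVVV => hhhhrrVVV => hhhhrrrVV => hhhhrrrrV => hhhhrrrrr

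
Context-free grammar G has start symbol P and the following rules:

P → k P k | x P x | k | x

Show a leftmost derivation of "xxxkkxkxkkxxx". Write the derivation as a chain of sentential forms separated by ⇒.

P⇒xPx⇒xxPxx⇒xxxPxxx⇒xxxkPkxxx⇒xxxkkPkkxxx⇒xxxkkxPxkkxxx⇒xxxkkxkxkkxxx

P ⇒ xPx   [P → x P x]
xPx ⇒ xxPxx   [P → x P x]
xxPxx ⇒ xxxPxxx   [P → x P x]
xxxPxxx ⇒ xxxkPkxxx   [P → k P k]
xxxkPkxxx ⇒ xxxkkPkkxxx   [P → k P k]
xxxkkPkkxxx ⇒ xxxkkxPxkkxxx   [P → x P x]
xxxkkxPxkkxxx ⇒ xxxkkxkxkkxxx   [P → k]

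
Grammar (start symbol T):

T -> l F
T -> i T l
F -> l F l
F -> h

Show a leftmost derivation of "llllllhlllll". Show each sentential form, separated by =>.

T => lF   [T -> l F]
lF => llFl   [F -> l F l]
llFl => lllFll   [F -> l F l]
lllFll => llllFlll   [F -> l F l]
llllFlll => lllllFllll   [F -> l F l]
lllllFllll => llllllFlllll   [F -> l F l]
llllllFlllll => llllllhlllll   [F -> h]

T => lF => llFl => lllFll => llllFlll => lllllFllll => llllllFlllll => llllllhlllll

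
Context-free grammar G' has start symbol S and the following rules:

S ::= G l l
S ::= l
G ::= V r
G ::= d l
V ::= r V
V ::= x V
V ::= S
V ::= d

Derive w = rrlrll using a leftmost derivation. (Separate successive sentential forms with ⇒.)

S⇒Gll⇒Vrll⇒rVrll⇒rrVrll⇒rrSrll⇒rrlrll

S ⇒ Gll   [S ::= G l l]
Gll ⇒ Vrll   [G ::= V r]
Vrll ⇒ rVrll   [V ::= r V]
rVrll ⇒ rrVrll   [V ::= r V]
rrVrll ⇒ rrSrll   [V ::= S]
rrSrll ⇒ rrlrll   [S ::= l]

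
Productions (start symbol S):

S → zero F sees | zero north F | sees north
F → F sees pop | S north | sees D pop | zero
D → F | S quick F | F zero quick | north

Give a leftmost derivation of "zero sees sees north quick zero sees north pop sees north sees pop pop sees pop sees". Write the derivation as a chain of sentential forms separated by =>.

S => zero F sees   [S → zero F sees]
zero F sees => zero F sees pop sees   [F → F sees pop]
zero F sees pop sees => zero sees D pop sees pop sees   [F → sees D pop]
zero sees D pop sees pop sees => zero sees S quick F pop sees pop sees   [D → S quick F]
zero sees S quick F pop sees pop sees => zero sees sees north quick F pop sees pop sees   [S → sees north]
zero sees sees north quick F pop sees pop sees => zero sees sees north quick F sees pop pop sees pop sees   [F → F sees pop]
zero sees sees north quick F sees pop pop sees pop sees => zero sees sees north quick S north sees pop pop sees pop sees   [F → S north]
zero sees sees north quick S north sees pop pop sees pop sees => zero sees sees north quick zero F sees north sees pop pop sees pop sees   [S → zero F sees]
zero sees sees north quick zero F sees north sees pop pop sees pop sees => zero sees sees north quick zero sees D pop sees north sees pop pop sees pop sees   [F → sees D pop]
zero sees sees north quick zero sees D pop sees north sees pop pop sees pop sees => zero sees sees north quick zero sees north pop sees north sees pop pop sees pop sees   [D → north]

S => zero F sees => zero F sees pop sees => zero sees D pop sees pop sees => zero sees S quick F pop sees pop sees => zero sees sees north quick F pop sees pop sees => zero sees sees north quick F sees pop pop sees pop sees => zero sees sees north quick S north sees pop pop sees pop sees => zero sees sees north quick zero F sees north sees pop pop sees pop sees => zero sees sees north quick zero sees D pop sees north sees pop pop sees pop sees => zero sees sees north quick zero sees north pop sees north sees pop pop sees pop sees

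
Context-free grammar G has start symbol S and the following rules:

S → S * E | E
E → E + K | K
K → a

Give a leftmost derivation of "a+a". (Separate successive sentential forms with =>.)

S=>E=>E+K=>K+K=>a+K=>a+a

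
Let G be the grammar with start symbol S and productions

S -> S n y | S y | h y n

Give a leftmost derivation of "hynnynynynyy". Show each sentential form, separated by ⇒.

S ⇒ Sy ⇒ Snyy ⇒ Snynyy ⇒ Snynynyy ⇒ Snynynynyy ⇒ hynnynynynyy

S ⇒ Sy   [S -> S y]
Sy ⇒ Snyy   [S -> S n y]
Snyy ⇒ Snynyy   [S -> S n y]
Snynyy ⇒ Snynynyy   [S -> S n y]
Snynynyy ⇒ Snynynynyy   [S -> S n y]
Snynynynyy ⇒ hynnynynynyy   [S -> h y n]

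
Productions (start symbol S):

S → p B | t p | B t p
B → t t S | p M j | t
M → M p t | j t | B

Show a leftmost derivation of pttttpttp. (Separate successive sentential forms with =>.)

S => pB   [S → p B]
pB => pttS   [B → t t S]
pttS => pttBtp   [S → B t p]
pttBtp => pttttStp   [B → t t S]
pttttStp => pttttpBtp   [S → p B]
pttttpBtp => pttttpttp   [B → t]

S=>pB=>pttS=>pttBtp=>pttttStp=>pttttpBtp=>pttttpttp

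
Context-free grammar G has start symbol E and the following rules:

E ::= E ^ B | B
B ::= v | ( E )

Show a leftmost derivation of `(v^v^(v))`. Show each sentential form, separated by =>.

E => B   [E ::= B]
B => (E)   [B ::= ( E )]
(E) => (E^B)   [E ::= E ^ B]
(E^B) => (E^B^B)   [E ::= E ^ B]
(E^B^B) => (B^B^B)   [E ::= B]
(B^B^B) => (v^B^B)   [B ::= v]
(v^B^B) => (v^v^B)   [B ::= v]
(v^v^B) => (v^v^(E))   [B ::= ( E )]
(v^v^(E)) => (v^v^(B))   [E ::= B]
(v^v^(B)) => (v^v^(v))   [B ::= v]

E=>B=>(E)=>(E^B)=>(E^B^B)=>(B^B^B)=>(v^B^B)=>(v^v^B)=>(v^v^(E))=>(v^v^(B))=>(v^v^(v))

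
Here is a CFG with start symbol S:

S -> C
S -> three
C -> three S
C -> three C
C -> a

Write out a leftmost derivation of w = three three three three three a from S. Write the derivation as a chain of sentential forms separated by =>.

S => C   [S -> C]
C => three C   [C -> three C]
three C => three three C   [C -> three C]
three three C => three three three S   [C -> three S]
three three three S => three three three C   [S -> C]
three three three C => three three three three S   [C -> three S]
three three three three S => three three three three C   [S -> C]
three three three three C => three three three three three S   [C -> three S]
three three three three three S => three three three three three C   [S -> C]
three three three three three C => three three three three three a   [C -> a]

S => C => three C => three three C => three three three S => three three three C => three three three three S => three three three three C => three three three three three S => three three three three three C => three three three three three a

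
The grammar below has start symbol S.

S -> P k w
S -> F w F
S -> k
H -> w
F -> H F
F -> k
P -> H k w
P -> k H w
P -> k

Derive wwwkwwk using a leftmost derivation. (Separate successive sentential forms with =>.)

S=>FwF=>HFwF=>wFwF=>wHFwF=>wwFwF=>wwHFwF=>wwwFwF=>wwwkwF=>wwwkwHF=>wwwkwwF=>wwwkwwk

S => FwF   [S -> F w F]
FwF => HFwF   [F -> H F]
HFwF => wFwF   [H -> w]
wFwF => wHFwF   [F -> H F]
wHFwF => wwFwF   [H -> w]
wwFwF => wwHFwF   [F -> H F]
wwHFwF => wwwFwF   [H -> w]
wwwFwF => wwwkwF   [F -> k]
wwwkwF => wwwkwHF   [F -> H F]
wwwkwHF => wwwkwwF   [H -> w]
wwwkwwF => wwwkwwk   [F -> k]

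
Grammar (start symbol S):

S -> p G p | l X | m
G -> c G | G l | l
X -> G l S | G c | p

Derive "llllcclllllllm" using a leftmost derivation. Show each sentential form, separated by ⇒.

S ⇒ lX ⇒ lGlS ⇒ lllS ⇒ llllX ⇒ llllGlS ⇒ llllGllS ⇒ llllGlllS ⇒ llllGllllS ⇒ llllGlllllS ⇒ llllcGlllllS ⇒ llllccGlllllS ⇒ llllccGllllllS ⇒ llllcclllllllS ⇒ llllcclllllllm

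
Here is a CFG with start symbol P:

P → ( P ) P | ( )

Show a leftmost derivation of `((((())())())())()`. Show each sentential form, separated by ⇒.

P ⇒ (P)P   [P → ( P ) P]
(P)P ⇒ ((P)P)P   [P → ( P ) P]
((P)P)P ⇒ (((P)P)P)P   [P → ( P ) P]
(((P)P)P)P ⇒ ((((P)P)P)P)P   [P → ( P ) P]
((((P)P)P)P)P ⇒ ((((())P)P)P)P   [P → ( )]
((((())P)P)P)P ⇒ ((((())())P)P)P   [P → ( )]
((((())())P)P)P ⇒ ((((())())())P)P   [P → ( )]
((((())())())P)P ⇒ ((((())())())())P   [P → ( )]
((((())())())())P ⇒ ((((())())())())()   [P → ( )]

P ⇒ (P)P ⇒ ((P)P)P ⇒ (((P)P)P)P ⇒ ((((P)P)P)P)P ⇒ ((((())P)P)P)P ⇒ ((((())())P)P)P ⇒ ((((())())())P)P ⇒ ((((())())())())P ⇒ ((((())())())())()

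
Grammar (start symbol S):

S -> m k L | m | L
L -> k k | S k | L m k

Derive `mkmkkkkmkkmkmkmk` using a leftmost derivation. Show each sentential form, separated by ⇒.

S ⇒ L ⇒ Lmk ⇒ Lmkmk ⇒ Lmkmkmk ⇒ Skmkmkmk ⇒ mkLkmkmkmk ⇒ mkLmkkmkmkmk ⇒ mkSkmkkmkmkmk ⇒ mkmkLkmkkmkmkmk ⇒ mkmkkkkmkkmkmkmk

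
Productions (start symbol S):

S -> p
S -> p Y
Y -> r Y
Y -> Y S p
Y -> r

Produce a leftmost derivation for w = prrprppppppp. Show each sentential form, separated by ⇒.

S ⇒ pY ⇒ pYSp ⇒ prYSp ⇒ prYSpSp ⇒ prYSpSpSp ⇒ prYSpSpSpSp ⇒ prrSpSpSpSp ⇒ prrpYpSpSpSp ⇒ prrprpSpSpSp ⇒ prrprpppSpSp ⇒ prrprpppppSp ⇒ prrprppppppp

S ⇒ pY   [S -> p Y]
pY ⇒ pYSp   [Y -> Y S p]
pYSp ⇒ prYSp   [Y -> r Y]
prYSp ⇒ prYSpSp   [Y -> Y S p]
prYSpSp ⇒ prYSpSpSp   [Y -> Y S p]
prYSpSpSp ⇒ prYSpSpSpSp   [Y -> Y S p]
prYSpSpSpSp ⇒ prrSpSpSpSp   [Y -> r]
prrSpSpSpSp ⇒ prrpYpSpSpSp   [S -> p Y]
prrpYpSpSpSp ⇒ prrprpSpSpSp   [Y -> r]
prrprpSpSpSp ⇒ prrprpppSpSp   [S -> p]
prrprpppSpSp ⇒ prrprpppppSp   [S -> p]
prrprpppppSp ⇒ prrprppppppp   [S -> p]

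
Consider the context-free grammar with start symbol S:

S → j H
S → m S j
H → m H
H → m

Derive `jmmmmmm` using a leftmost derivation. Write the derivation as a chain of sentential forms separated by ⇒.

S ⇒ jH   [S → j H]
jH ⇒ jmH   [H → m H]
jmH ⇒ jmmH   [H → m H]
jmmH ⇒ jmmmH   [H → m H]
jmmmH ⇒ jmmmmH   [H → m H]
jmmmmH ⇒ jmmmmmH   [H → m H]
jmmmmmH ⇒ jmmmmmm   [H → m]

S ⇒ jH ⇒ jmH ⇒ jmmH ⇒ jmmmH ⇒ jmmmmH ⇒ jmmmmmH ⇒ jmmmmmm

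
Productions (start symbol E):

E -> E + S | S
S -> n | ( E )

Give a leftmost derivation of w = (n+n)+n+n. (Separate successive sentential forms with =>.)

E => E+S => E+S+S => S+S+S => (E)+S+S => (E+S)+S+S => (S+S)+S+S => (n+S)+S+S => (n+n)+S+S => (n+n)+n+S => (n+n)+n+n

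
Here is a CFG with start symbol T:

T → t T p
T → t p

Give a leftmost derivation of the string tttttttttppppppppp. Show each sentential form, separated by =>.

T => tTp   [T → t T p]
tTp => ttTpp   [T → t T p]
ttTpp => tttTppp   [T → t T p]
tttTppp => ttttTpppp   [T → t T p]
ttttTpppp => tttttTppppp   [T → t T p]
tttttTppppp => ttttttTpppppp   [T → t T p]
ttttttTpppppp => tttttttTppppppp   [T → t T p]
tttttttTppppppp => ttttttttTpppppppp   [T → t T p]
ttttttttTpppppppp => tttttttttppppppppp   [T → t p]

T => tTp => ttTpp => tttTppp => ttttTpppp => tttttTppppp => ttttttTpppppp => tttttttTppppppp => ttttttttTpppppppp => tttttttttppppppppp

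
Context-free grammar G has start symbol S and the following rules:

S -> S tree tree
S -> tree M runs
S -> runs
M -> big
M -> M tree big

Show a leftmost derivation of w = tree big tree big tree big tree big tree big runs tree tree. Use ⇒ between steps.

S ⇒ S tree tree ⇒ tree M runs tree tree ⇒ tree M tree big runs tree tree ⇒ tree M tree big tree big runs tree tree ⇒ tree M tree big tree big tree big runs tree tree ⇒ tree M tree big tree big tree big tree big runs tree tree ⇒ tree big tree big tree big tree big tree big runs tree tree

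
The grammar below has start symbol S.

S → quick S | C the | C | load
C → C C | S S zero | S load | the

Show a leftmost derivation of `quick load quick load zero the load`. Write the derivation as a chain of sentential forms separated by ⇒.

S ⇒ quick S ⇒ quick C ⇒ quick S load ⇒ quick C the load ⇒ quick S S zero the load ⇒ quick load S zero the load ⇒ quick load quick S zero the load ⇒ quick load quick load zero the load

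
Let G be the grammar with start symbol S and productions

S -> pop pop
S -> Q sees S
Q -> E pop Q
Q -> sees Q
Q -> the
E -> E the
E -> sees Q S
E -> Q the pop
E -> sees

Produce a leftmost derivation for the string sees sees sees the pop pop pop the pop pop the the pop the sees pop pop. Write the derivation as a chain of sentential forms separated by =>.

S => Q sees S => sees Q sees S => sees E pop Q sees S => sees E the pop Q sees S => sees E the the pop Q sees S => sees sees Q S the the pop Q sees S => sees sees E pop Q S the the pop Q sees S => sees sees sees Q S pop Q S the the pop Q sees S => sees sees sees the S pop Q S the the pop Q sees S => sees sees sees the pop pop pop Q S the the pop Q sees S => sees sees sees the pop pop pop the S the the pop Q sees S => sees sees sees the pop pop pop the pop pop the the pop Q sees S => sees sees sees the pop pop pop the pop pop the the pop the sees S => sees sees sees the pop pop pop the pop pop the the pop the sees pop pop

S => Q sees S   [S -> Q sees S]
Q sees S => sees Q sees S   [Q -> sees Q]
sees Q sees S => sees E pop Q sees S   [Q -> E pop Q]
sees E pop Q sees S => sees E the pop Q sees S   [E -> E the]
sees E the pop Q sees S => sees E the the pop Q sees S   [E -> E the]
sees E the the pop Q sees S => sees sees Q S the the pop Q sees S   [E -> sees Q S]
sees sees Q S the the pop Q sees S => sees sees E pop Q S the the pop Q sees S   [Q -> E pop Q]
sees sees E pop Q S the the pop Q sees S => sees sees sees Q S pop Q S the the pop Q sees S   [E -> sees Q S]
sees sees sees Q S pop Q S the the pop Q sees S => sees sees sees the S pop Q S the the pop Q sees S   [Q -> the]
sees sees sees the S pop Q S the the pop Q sees S => sees sees sees the pop pop pop Q S the the pop Q sees S   [S -> pop pop]
sees sees sees the pop pop pop Q S the the pop Q sees S => sees sees sees the pop pop pop the S the the pop Q sees S   [Q -> the]
sees sees sees the pop pop pop the S the the pop Q sees S => sees sees sees the pop pop pop the pop pop the the pop Q sees S   [S -> pop pop]
sees sees sees the pop pop pop the pop pop the the pop Q sees S => sees sees sees the pop pop pop the pop pop the the pop the sees S   [Q -> the]
sees sees sees the pop pop pop the pop pop the the pop the sees S => sees sees sees the pop pop pop the pop pop the the pop the sees pop pop   [S -> pop pop]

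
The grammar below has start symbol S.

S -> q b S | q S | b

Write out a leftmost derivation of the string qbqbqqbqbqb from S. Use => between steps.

S => qbS   [S -> q b S]
qbS => qbqbS   [S -> q b S]
qbqbS => qbqbqS   [S -> q S]
qbqbqS => qbqbqqbS   [S -> q b S]
qbqbqqbS => qbqbqqbqbS   [S -> q b S]
qbqbqqbqbS => qbqbqqbqbqS   [S -> q S]
qbqbqqbqbqS => qbqbqqbqbqb   [S -> b]

S=>qbS=>qbqbS=>qbqbqS=>qbqbqqbS=>qbqbqqbqbS=>qbqbqqbqbqS=>qbqbqqbqbqb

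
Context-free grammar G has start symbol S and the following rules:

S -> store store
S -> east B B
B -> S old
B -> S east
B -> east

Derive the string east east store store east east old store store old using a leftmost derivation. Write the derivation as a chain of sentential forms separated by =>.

S => east B B => east S old B => east east B B old B => east east S east B old B => east east store store east B old B => east east store store east east old B => east east store store east east old S old => east east store store east east old store store old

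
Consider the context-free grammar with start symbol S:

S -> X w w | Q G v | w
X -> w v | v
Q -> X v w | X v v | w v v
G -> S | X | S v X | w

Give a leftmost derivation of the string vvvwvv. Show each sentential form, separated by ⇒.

S ⇒ QGv ⇒ XvvGv ⇒ vvvGv ⇒ vvvXv ⇒ vvvwvv

S ⇒ QGv   [S -> Q G v]
QGv ⇒ XvvGv   [Q -> X v v]
XvvGv ⇒ vvvGv   [X -> v]
vvvGv ⇒ vvvXv   [G -> X]
vvvXv ⇒ vvvwvv   [X -> w v]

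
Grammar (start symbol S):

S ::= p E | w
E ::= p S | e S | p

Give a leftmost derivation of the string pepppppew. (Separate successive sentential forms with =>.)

S => pE => peS => pepE => peppS => pepppE => peppppS => pepppppE => pepppppeS => pepppppew

S => pE   [S ::= p E]
pE => peS   [E ::= e S]
peS => pepE   [S ::= p E]
pepE => peppS   [E ::= p S]
peppS => pepppE   [S ::= p E]
pepppE => peppppS   [E ::= p S]
peppppS => pepppppE   [S ::= p E]
pepppppE => pepppppeS   [E ::= e S]
pepppppeS => pepppppew   [S ::= w]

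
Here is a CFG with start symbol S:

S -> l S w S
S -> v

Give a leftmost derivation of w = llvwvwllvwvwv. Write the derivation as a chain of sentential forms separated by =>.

S => lSwS   [S -> l S w S]
lSwS => llSwSwS   [S -> l S w S]
llSwSwS => llvwSwS   [S -> v]
llvwSwS => llvwvwS   [S -> v]
llvwvwS => llvwvwlSwS   [S -> l S w S]
llvwvwlSwS => llvwvwllSwSwS   [S -> l S w S]
llvwvwllSwSwS => llvwvwllvwSwS   [S -> v]
llvwvwllvwSwS => llvwvwllvwvwS   [S -> v]
llvwvwllvwvwS => llvwvwllvwvwv   [S -> v]

S => lSwS => llSwSwS => llvwSwS => llvwvwS => llvwvwlSwS => llvwvwllSwSwS => llvwvwllvwSwS => llvwvwllvwvwS => llvwvwllvwvwv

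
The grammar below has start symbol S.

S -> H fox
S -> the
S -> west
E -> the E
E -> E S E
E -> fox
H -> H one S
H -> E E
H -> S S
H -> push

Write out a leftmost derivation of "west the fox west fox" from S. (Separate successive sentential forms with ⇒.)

S ⇒ H fox   [S -> H fox]
H fox ⇒ S S fox   [H -> S S]
S S fox ⇒ H fox S fox   [S -> H fox]
H fox S fox ⇒ S S fox S fox   [H -> S S]
S S fox S fox ⇒ west S fox S fox   [S -> west]
west S fox S fox ⇒ west the fox S fox   [S -> the]
west the fox S fox ⇒ west the fox west fox   [S -> west]

S ⇒ H fox ⇒ S S fox ⇒ H fox S fox ⇒ S S fox S fox ⇒ west S fox S fox ⇒ west the fox S fox ⇒ west the fox west fox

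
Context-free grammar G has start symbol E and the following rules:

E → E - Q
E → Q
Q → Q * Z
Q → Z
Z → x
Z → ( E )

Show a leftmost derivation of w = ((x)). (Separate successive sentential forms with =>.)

E => Q   [E → Q]
Q => Z   [Q → Z]
Z => (E)   [Z → ( E )]
(E) => (Q)   [E → Q]
(Q) => (Z)   [Q → Z]
(Z) => ((E))   [Z → ( E )]
((E)) => ((Q))   [E → Q]
((Q)) => ((Z))   [Q → Z]
((Z)) => ((x))   [Z → x]

E => Q => Z => (E) => (Q) => (Z) => ((E)) => ((Q)) => ((Z)) => ((x))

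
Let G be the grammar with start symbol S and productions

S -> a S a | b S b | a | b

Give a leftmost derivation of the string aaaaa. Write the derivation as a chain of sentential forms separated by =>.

S => aSa   [S -> a S a]
aSa => aaSaa   [S -> a S a]
aaSaa => aaaaa   [S -> a]

S=>aSa=>aaSaa=>aaaaa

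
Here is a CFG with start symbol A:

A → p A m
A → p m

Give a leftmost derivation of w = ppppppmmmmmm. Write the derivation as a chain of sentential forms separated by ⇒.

A ⇒ pAm ⇒ ppAmm ⇒ pppAmmm ⇒ ppppAmmmm ⇒ pppppAmmmmm ⇒ ppppppmmmmmm

A ⇒ pAm   [A → p A m]
pAm ⇒ ppAmm   [A → p A m]
ppAmm ⇒ pppAmmm   [A → p A m]
pppAmmm ⇒ ppppAmmmm   [A → p A m]
ppppAmmmm ⇒ pppppAmmmmm   [A → p A m]
pppppAmmmmm ⇒ ppppppmmmmmm   [A → p m]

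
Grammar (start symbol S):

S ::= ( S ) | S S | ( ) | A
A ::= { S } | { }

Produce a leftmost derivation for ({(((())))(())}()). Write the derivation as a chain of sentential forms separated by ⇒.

S⇒(S)⇒(SS)⇒(AS)⇒({S}S)⇒({SS}S)⇒({(S)S}S)⇒({((S))S}S)⇒({(((S)))S}S)⇒({(((())))S}S)⇒({(((())))(S)}S)⇒({(((())))(())}S)⇒({(((())))(())}())

S ⇒ (S)   [S ::= ( S )]
(S) ⇒ (SS)   [S ::= S S]
(SS) ⇒ (AS)   [S ::= A]
(AS) ⇒ ({S}S)   [A ::= { S }]
({S}S) ⇒ ({SS}S)   [S ::= S S]
({SS}S) ⇒ ({(S)S}S)   [S ::= ( S )]
({(S)S}S) ⇒ ({((S))S}S)   [S ::= ( S )]
({((S))S}S) ⇒ ({(((S)))S}S)   [S ::= ( S )]
({(((S)))S}S) ⇒ ({(((())))S}S)   [S ::= ( )]
({(((())))S}S) ⇒ ({(((())))(S)}S)   [S ::= ( S )]
({(((())))(S)}S) ⇒ ({(((())))(())}S)   [S ::= ( )]
({(((())))(())}S) ⇒ ({(((())))(())}())   [S ::= ( )]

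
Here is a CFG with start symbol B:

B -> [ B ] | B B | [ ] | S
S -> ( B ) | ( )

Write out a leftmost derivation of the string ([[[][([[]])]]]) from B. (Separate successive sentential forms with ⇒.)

B ⇒ S   [B -> S]
S ⇒ (B)   [S -> ( B )]
(B) ⇒ ([B])   [B -> [ B ]]
([B]) ⇒ ([[B]])   [B -> [ B ]]
([[B]]) ⇒ ([[BB]])   [B -> B B]
([[BB]]) ⇒ ([[[]B]])   [B -> [ ]]
([[[]B]]) ⇒ ([[[][B]]])   [B -> [ B ]]
([[[][B]]]) ⇒ ([[[][S]]])   [B -> S]
([[[][S]]]) ⇒ ([[[][(B)]]])   [S -> ( B )]
([[[][(B)]]]) ⇒ ([[[][([B])]]])   [B -> [ B ]]
([[[][([B])]]]) ⇒ ([[[][([[]])]]])   [B -> [ ]]

B ⇒ S ⇒ (B) ⇒ ([B]) ⇒ ([[B]]) ⇒ ([[BB]]) ⇒ ([[[]B]]) ⇒ ([[[][B]]]) ⇒ ([[[][S]]]) ⇒ ([[[][(B)]]]) ⇒ ([[[][([B])]]]) ⇒ ([[[][([[]])]]])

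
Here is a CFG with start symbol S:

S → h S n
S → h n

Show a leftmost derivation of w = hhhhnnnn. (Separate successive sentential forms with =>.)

S => hSn => hhSnn => hhhSnnn => hhhhnnnn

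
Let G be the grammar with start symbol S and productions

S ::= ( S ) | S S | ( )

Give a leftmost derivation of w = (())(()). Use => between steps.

S => SS   [S ::= S S]
SS => (S)S   [S ::= ( S )]
(S)S => (())S   [S ::= ( )]
(())S => (())(S)   [S ::= ( S )]
(())(S) => (())(())   [S ::= ( )]

S => SS => (S)S => (())S => (())(S) => (())(())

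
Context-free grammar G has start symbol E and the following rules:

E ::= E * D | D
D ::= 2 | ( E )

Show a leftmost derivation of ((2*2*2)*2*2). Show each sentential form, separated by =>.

E => D   [E ::= D]
D => (E)   [D ::= ( E )]
(E) => (E*D)   [E ::= E * D]
(E*D) => (E*D*D)   [E ::= E * D]
(E*D*D) => (D*D*D)   [E ::= D]
(D*D*D) => ((E)*D*D)   [D ::= ( E )]
((E)*D*D) => ((E*D)*D*D)   [E ::= E * D]
((E*D)*D*D) => ((E*D*D)*D*D)   [E ::= E * D]
((E*D*D)*D*D) => ((D*D*D)*D*D)   [E ::= D]
((D*D*D)*D*D) => ((2*D*D)*D*D)   [D ::= 2]
((2*D*D)*D*D) => ((2*2*D)*D*D)   [D ::= 2]
((2*2*D)*D*D) => ((2*2*2)*D*D)   [D ::= 2]
((2*2*2)*D*D) => ((2*2*2)*2*D)   [D ::= 2]
((2*2*2)*2*D) => ((2*2*2)*2*2)   [D ::= 2]

E=>D=>(E)=>(E*D)=>(E*D*D)=>(D*D*D)=>((E)*D*D)=>((E*D)*D*D)=>((E*D*D)*D*D)=>((D*D*D)*D*D)=>((2*D*D)*D*D)=>((2*2*D)*D*D)=>((2*2*2)*D*D)=>((2*2*2)*2*D)=>((2*2*2)*2*2)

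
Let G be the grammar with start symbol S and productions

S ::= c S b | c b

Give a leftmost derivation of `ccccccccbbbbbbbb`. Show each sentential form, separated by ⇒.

S⇒cSb⇒ccSbb⇒cccSbbb⇒ccccSbbbb⇒cccccSbbbbb⇒ccccccSbbbbbb⇒cccccccSbbbbbbb⇒ccccccccbbbbbbbb

S ⇒ cSb   [S ::= c S b]
cSb ⇒ ccSbb   [S ::= c S b]
ccSbb ⇒ cccSbbb   [S ::= c S b]
cccSbbb ⇒ ccccSbbbb   [S ::= c S b]
ccccSbbbb ⇒ cccccSbbbbb   [S ::= c S b]
cccccSbbbbb ⇒ ccccccSbbbbbb   [S ::= c S b]
ccccccSbbbbbb ⇒ cccccccSbbbbbbb   [S ::= c S b]
cccccccSbbbbbbb ⇒ ccccccccbbbbbbbb   [S ::= c b]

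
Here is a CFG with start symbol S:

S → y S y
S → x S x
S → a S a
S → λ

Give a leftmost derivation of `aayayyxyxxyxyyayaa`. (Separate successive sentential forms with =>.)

S=>aSa=>aaSaa=>aaySyaa=>aayaSayaa=>aayaySyayaa=>aayayySyyayaa=>aayayyxSxyyayaa=>aayayyxySyxyyayaa=>aayayyxyxSxyxyyayaa=>aayayyxyxxyxyyayaa

S => aSa   [S → a S a]
aSa => aaSaa   [S → a S a]
aaSaa => aaySyaa   [S → y S y]
aaySyaa => aayaSayaa   [S → a S a]
aayaSayaa => aayaySyayaa   [S → y S y]
aayaySyayaa => aayayySyyayaa   [S → y S y]
aayayySyyayaa => aayayyxSxyyayaa   [S → x S x]
aayayyxSxyyayaa => aayayyxySyxyyayaa   [S → y S y]
aayayyxySyxyyayaa => aayayyxyxSxyxyyayaa   [S → x S x]
aayayyxyxSxyxyyayaa => aayayyxyxxyxyyayaa   [S → λ]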